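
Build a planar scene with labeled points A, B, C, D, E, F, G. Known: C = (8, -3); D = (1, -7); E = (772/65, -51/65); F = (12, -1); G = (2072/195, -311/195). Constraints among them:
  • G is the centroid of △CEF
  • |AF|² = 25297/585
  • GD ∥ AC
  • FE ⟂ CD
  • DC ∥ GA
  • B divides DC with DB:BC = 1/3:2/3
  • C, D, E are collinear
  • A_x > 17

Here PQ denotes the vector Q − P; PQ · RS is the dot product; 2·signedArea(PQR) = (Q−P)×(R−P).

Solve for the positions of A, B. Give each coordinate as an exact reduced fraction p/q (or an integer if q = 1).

1. A_x = 3437/195  [GD ∥ AC ∩ DC ∥ GA]
2. A_y = 469/195  [GD ∥ AC ∩ DC ∥ GA]
   → A = (3437/195, 469/195)
3. B_x = 10/3  [B divides DC with DB:BC = 1/3:2/3]
4. B_y = -17/3  [B divides DC with DB:BC = 1/3:2/3]
   → B = (10/3, -17/3)

A = (3437/195, 469/195)
B = (10/3, -17/3)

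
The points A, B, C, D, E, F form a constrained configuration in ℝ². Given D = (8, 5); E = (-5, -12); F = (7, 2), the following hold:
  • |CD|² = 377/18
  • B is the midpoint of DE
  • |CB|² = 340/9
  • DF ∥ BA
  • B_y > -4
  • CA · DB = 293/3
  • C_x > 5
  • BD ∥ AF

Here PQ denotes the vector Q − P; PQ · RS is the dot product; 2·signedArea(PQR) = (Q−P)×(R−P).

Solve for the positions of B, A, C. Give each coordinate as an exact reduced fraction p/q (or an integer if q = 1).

1. B_x = 3/2  [B is the midpoint of DE]
2. B_y = -7/2  [B is the midpoint of DE]
   → B = (3/2, -7/2)
3. A_x = 1/2  [BD ∥ AF ∩ DF ∥ BA]
4. A_y = -13/2  [BD ∥ AF ∩ DF ∥ BA]
   → A = (1/2, -13/2)
5. C_x = 11/2  [line 13/2·x + 17/2·y + -137/3 = 0 ∩ |CD|² = 377/18]
6. C_y = 7/6  [line 13/2·x + 17/2·y + -137/3 = 0 ∩ |CD|² = 377/18]
   → C = (11/2, 7/6)

A = (1/2, -13/2)
B = (3/2, -7/2)
C = (11/2, 7/6)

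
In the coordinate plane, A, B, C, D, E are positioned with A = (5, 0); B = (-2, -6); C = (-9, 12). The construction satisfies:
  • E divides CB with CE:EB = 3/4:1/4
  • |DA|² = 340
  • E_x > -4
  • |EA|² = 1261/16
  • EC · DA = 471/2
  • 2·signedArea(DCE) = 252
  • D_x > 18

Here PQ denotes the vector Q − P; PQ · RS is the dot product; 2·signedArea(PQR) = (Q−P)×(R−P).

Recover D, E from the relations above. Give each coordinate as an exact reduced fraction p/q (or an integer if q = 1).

1. E_x = -15/4  [E divides CB with CE:EB = 3/4:1/4]
2. E_y = -3/2  [E divides CB with CE:EB = 3/4:1/4]
   → E = (-15/4, -3/2)
3. D_x = 19  [2·signedArea(DCE) = 252 ∩ EC · DA = 471/2]
4. D_y = -12  [2·signedArea(DCE) = 252 ∩ EC · DA = 471/2]
   → D = (19, -12)

D = (19, -12)
E = (-15/4, -3/2)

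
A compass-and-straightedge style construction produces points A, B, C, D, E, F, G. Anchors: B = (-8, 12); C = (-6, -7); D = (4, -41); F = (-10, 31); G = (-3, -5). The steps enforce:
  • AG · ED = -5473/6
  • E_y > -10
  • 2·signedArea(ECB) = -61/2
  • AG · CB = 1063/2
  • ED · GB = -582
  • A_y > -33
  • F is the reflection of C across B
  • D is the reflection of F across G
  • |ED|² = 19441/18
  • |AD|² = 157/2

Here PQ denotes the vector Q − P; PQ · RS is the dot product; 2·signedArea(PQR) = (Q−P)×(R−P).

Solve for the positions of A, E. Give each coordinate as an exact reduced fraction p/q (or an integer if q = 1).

1. E_x = -25/6  [ED · GB = -582 ∩ 2·signedArea(ECB) = -61/2]
2. E_y = -55/6  [ED · GB = -582 ∩ 2·signedArea(ECB) = -61/2]
   → E = (-25/6, -55/6)
3. A_x = 3/2  [AG · CB = 1063/2 ∩ AG · ED = -5473/6]
4. A_y = -65/2  [AG · CB = 1063/2 ∩ AG · ED = -5473/6]
   → A = (3/2, -65/2)

A = (3/2, -65/2)
E = (-25/6, -55/6)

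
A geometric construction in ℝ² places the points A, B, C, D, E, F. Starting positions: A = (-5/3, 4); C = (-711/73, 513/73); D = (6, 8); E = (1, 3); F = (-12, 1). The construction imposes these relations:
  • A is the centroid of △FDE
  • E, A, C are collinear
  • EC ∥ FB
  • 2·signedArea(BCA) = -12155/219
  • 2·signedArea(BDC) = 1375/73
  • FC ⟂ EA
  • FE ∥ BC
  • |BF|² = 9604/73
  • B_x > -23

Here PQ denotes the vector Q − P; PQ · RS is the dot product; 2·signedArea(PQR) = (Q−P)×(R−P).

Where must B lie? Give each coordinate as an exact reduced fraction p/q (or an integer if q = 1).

B = (-1660/73, 367/73)

1. B_x = -1660/73  [FE ∥ BC ∩ EC ∥ FB]
2. B_y = 367/73  [FE ∥ BC ∩ EC ∥ FB]
   → B = (-1660/73, 367/73)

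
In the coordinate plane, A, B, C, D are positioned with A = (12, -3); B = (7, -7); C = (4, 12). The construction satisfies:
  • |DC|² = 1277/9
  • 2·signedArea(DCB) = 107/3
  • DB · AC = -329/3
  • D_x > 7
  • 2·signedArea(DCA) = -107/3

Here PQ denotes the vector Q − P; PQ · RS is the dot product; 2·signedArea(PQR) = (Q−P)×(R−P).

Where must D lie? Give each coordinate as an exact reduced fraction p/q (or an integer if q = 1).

1. D_x = 23/3  [DB · AC = -329/3 ∩ 2·signedArea(DCA) = -107/3]
2. D_y = 2/3  [DB · AC = -329/3 ∩ 2·signedArea(DCA) = -107/3]
   → D = (23/3, 2/3)

D = (23/3, 2/3)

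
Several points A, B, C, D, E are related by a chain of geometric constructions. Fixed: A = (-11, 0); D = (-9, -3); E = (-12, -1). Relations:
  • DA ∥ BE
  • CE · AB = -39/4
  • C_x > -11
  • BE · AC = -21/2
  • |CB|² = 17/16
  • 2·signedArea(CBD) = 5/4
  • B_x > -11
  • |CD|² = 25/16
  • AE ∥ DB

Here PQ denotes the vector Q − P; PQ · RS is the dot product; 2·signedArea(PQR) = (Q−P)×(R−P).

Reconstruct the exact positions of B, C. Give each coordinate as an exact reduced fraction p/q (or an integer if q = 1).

1. B_x = -10  [DA ∥ BE ∩ AE ∥ DB]
2. B_y = -4  [DA ∥ BE ∩ AE ∥ DB]
   → B = (-10, -4)
3. C_x = -41/4  [2·signedArea(CBD) = 5/4 ∩ BE · AC = -21/2]
4. C_y = -3  [2·signedArea(CBD) = 5/4 ∩ BE · AC = -21/2]
   → C = (-41/4, -3)

B = (-10, -4)
C = (-41/4, -3)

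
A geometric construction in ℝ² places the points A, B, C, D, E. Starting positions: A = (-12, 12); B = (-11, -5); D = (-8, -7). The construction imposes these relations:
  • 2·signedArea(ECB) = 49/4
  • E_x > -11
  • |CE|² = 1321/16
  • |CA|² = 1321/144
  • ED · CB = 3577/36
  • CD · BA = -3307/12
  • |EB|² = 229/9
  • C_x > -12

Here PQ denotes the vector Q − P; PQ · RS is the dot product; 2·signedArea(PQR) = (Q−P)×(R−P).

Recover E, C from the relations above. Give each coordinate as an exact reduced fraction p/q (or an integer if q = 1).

C = (-139/12, 9)
E = (-31/3, 0)

1. C_x = -139/12  [line 1·x + -17·y + 1975/12 = 0 ∩ |CA|² = 1321/144]
2. C_y = 9  [line 1·x + -17·y + 1975/12 = 0 ∩ |CA|² = 1321/144]
   → C = (-139/12, 9)
3. E_x = -31/3  [ED · CB = 3577/36 ∩ 2·signedArea(ECB) = 49/4]
4. E_y = 0  [ED · CB = 3577/36 ∩ 2·signedArea(ECB) = 49/4]
   → E = (-31/3, 0)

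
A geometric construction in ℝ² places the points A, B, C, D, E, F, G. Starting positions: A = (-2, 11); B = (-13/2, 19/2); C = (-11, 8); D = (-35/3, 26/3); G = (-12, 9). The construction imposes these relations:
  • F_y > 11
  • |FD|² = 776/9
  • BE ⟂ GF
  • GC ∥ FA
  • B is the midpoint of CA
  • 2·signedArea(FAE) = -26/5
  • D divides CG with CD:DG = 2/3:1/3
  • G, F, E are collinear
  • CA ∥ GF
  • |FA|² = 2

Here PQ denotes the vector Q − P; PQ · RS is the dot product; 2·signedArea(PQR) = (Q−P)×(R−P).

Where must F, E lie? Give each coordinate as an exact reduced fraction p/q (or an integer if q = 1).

1. F_x = -3  [GC ∥ FA ∩ CA ∥ GF]
2. F_y = 12  [GC ∥ FA ∩ CA ∥ GF]
   → F = (-3, 12)
3. E_x = -69/10  [G, F, E are collinear ∩ BE ⟂ GF]
4. E_y = 107/10  [G, F, E are collinear ∩ BE ⟂ GF]
   → E = (-69/10, 107/10)

E = (-69/10, 107/10)
F = (-3, 12)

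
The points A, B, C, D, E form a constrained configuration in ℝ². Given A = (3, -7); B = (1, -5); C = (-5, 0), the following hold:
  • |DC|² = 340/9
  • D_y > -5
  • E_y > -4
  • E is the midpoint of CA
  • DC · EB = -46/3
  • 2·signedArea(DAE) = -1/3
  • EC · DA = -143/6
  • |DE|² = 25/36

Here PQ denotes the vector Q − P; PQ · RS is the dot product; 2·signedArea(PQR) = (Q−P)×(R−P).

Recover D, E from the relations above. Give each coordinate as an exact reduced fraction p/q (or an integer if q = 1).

1. E_x = -1  [E is the midpoint of CA]
2. E_y = -7/2  [E is the midpoint of CA]
   → E = (-1, -7/2)
3. D_x = -1/3  [2·signedArea(DAE) = -1/3 ∩ DC · EB = -46/3]
4. D_y = -4  [2·signedArea(DAE) = -1/3 ∩ DC · EB = -46/3]
   → D = (-1/3, -4)

D = (-1/3, -4)
E = (-1, -7/2)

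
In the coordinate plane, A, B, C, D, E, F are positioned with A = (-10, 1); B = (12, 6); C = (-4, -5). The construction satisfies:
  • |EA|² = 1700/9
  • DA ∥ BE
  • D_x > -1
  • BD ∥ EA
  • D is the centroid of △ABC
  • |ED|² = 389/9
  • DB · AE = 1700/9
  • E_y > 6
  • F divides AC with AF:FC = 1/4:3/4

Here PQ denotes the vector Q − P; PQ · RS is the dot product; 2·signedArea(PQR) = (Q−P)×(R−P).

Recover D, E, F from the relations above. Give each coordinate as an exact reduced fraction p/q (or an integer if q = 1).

1. D_x = -2/3  [D is the centroid of △ABC]
2. D_y = 2/3  [D is the centroid of △ABC]
   → D = (-2/3, 2/3)
3. E_x = 8/3  [BD ∥ EA ∩ DA ∥ BE]
4. E_y = 19/3  [BD ∥ EA ∩ DA ∥ BE]
   → E = (8/3, 19/3)
5. F_x = -17/2  [F divides AC with AF:FC = 1/4:3/4]
6. F_y = -1/2  [F divides AC with AF:FC = 1/4:3/4]
   → F = (-17/2, -1/2)

D = (-2/3, 2/3)
E = (8/3, 19/3)
F = (-17/2, -1/2)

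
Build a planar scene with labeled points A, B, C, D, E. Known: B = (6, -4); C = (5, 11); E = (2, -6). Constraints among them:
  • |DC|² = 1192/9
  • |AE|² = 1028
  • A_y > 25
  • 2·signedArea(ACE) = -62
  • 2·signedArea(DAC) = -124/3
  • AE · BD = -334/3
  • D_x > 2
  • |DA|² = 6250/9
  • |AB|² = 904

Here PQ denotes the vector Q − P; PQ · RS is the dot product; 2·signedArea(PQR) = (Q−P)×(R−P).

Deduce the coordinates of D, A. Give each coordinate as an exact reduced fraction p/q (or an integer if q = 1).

1. A_x = 4  [line 17·x + -3·y + 10 = 0 ∩ |AB|² = 904]
2. A_y = 26  [line 17·x + -3·y + 10 = 0 ∩ |AB|² = 904]
   → A = (4, 26)
3. D_x = 3  [2·signedArea(DAC) = -124/3 ∩ AE · BD = -334/3]
4. D_y = -1/3  [2·signedArea(DAC) = -124/3 ∩ AE · BD = -334/3]
   → D = (3, -1/3)

A = (4, 26)
D = (3, -1/3)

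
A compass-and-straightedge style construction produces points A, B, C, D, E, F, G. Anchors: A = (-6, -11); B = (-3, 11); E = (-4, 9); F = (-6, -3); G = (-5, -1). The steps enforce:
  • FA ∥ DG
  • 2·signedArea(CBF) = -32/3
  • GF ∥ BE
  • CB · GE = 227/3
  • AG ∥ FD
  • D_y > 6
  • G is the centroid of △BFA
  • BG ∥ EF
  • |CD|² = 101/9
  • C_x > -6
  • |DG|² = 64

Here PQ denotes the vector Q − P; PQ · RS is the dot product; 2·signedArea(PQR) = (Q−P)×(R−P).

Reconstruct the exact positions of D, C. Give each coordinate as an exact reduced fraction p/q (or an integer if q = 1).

1. D_x = -5  [FA ∥ DG ∩ AG ∥ FD]
2. D_y = 7  [FA ∥ DG ∩ AG ∥ FD]
   → D = (-5, 7)
3. C_x = -16/3  [2·signedArea(CBF) = -32/3 ∩ CB · GE = 227/3]
4. C_y = 11/3  [2·signedArea(CBF) = -32/3 ∩ CB · GE = 227/3]
   → C = (-16/3, 11/3)

C = (-16/3, 11/3)
D = (-5, 7)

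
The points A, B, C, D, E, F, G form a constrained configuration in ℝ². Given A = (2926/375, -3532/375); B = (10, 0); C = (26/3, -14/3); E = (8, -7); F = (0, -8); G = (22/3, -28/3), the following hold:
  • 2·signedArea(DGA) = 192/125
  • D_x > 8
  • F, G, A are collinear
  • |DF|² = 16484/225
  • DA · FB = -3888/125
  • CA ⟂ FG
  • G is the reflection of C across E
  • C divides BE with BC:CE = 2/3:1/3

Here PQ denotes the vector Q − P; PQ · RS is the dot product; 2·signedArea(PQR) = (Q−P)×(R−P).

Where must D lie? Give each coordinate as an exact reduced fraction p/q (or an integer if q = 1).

D = (3142/375, -2344/375)

1. D_x = 3142/375  [2·signedArea(DGA) = 192/125 ∩ DA · FB = -3888/125]
2. D_y = -2344/375  [2·signedArea(DGA) = 192/125 ∩ DA · FB = -3888/125]
   → D = (3142/375, -2344/375)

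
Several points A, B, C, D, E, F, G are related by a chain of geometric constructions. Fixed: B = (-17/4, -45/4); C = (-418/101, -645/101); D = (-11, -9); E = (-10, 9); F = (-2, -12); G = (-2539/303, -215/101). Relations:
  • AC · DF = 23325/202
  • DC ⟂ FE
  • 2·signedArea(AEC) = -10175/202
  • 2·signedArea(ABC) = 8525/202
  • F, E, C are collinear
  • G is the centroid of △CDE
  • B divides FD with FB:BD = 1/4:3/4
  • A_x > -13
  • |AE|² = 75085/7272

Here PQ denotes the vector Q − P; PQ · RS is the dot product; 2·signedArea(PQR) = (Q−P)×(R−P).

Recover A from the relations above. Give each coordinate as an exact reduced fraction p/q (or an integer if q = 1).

1. A_x = -15161/1212  [2·signedArea(ABC) = 8525/202 ∩ 2·signedArea(AEC) = -10175/202]
2. A_y = 2825/404  [2·signedArea(ABC) = 8525/202 ∩ 2·signedArea(AEC) = -10175/202]
   → A = (-15161/1212, 2825/404)

A = (-15161/1212, 2825/404)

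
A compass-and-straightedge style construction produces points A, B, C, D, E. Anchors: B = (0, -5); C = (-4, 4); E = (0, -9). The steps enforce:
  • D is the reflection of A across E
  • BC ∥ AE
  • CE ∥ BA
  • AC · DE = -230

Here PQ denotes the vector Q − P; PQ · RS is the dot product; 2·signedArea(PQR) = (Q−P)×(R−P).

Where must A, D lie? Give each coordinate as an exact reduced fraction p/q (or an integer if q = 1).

1. A_x = 4  [BC ∥ AE ∩ CE ∥ BA]
2. A_y = -18  [BC ∥ AE ∩ CE ∥ BA]
   → A = (4, -18)
3. D_x = -4  [D is the reflection of A across E]
4. D_y = 0  [D is the reflection of A across E]
   → D = (-4, 0)

A = (4, -18)
D = (-4, 0)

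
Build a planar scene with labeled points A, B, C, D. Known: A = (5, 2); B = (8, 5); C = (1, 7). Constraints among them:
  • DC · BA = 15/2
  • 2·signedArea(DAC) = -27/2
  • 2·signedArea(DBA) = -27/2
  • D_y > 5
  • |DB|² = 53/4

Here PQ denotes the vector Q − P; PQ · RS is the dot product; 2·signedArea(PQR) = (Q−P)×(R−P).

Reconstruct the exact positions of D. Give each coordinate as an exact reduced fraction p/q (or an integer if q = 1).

1. D_x = 9/2  [DC · BA = 15/2 ∩ 2·signedArea(DAC) = -27/2]
2. D_y = 6  [DC · BA = 15/2 ∩ 2·signedArea(DAC) = -27/2]
   → D = (9/2, 6)

D = (9/2, 6)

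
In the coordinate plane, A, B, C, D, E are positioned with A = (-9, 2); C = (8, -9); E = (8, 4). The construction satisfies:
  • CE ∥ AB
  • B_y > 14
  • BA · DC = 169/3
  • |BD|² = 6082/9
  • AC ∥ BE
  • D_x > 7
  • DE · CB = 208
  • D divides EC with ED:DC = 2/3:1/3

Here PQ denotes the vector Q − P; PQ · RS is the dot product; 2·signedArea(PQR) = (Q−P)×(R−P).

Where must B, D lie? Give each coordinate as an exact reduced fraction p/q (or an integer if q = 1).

1. B_x = -9  [AC ∥ BE ∩ CE ∥ AB]
2. B_y = 15  [AC ∥ BE ∩ CE ∥ AB]
   → B = (-9, 15)
3. D_x = 8  [D divides EC with ED:DC = 2/3:1/3]
4. D_y = -14/3  [D divides EC with ED:DC = 2/3:1/3]
   → D = (8, -14/3)

B = (-9, 15)
D = (8, -14/3)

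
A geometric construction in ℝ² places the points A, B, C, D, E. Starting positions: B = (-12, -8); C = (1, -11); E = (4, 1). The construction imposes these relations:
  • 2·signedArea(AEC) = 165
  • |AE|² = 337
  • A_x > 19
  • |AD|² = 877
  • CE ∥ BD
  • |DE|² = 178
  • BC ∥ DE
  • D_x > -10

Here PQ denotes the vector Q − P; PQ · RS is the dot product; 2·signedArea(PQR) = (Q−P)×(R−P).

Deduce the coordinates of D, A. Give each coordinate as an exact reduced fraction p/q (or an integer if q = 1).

1. D_x = -9  [BC ∥ DE ∩ CE ∥ BD]
2. D_y = 4  [BC ∥ DE ∩ CE ∥ BD]
   → D = (-9, 4)
3. A_x = 20  [line 12·x + -3·y + -210 = 0 ∩ |AD|² = 877]
4. A_y = 10  [line 12·x + -3·y + -210 = 0 ∩ |AD|² = 877]
   → A = (20, 10)

A = (20, 10)
D = (-9, 4)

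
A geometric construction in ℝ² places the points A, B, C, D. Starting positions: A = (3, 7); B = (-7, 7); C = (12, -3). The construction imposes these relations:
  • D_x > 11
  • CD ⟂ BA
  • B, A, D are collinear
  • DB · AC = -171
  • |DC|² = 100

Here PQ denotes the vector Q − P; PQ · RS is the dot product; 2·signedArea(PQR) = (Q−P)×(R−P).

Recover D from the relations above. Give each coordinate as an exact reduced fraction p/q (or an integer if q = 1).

1. D_x = 12  [B, A, D are collinear ∩ CD ⟂ BA]
2. D_y = 7  [B, A, D are collinear ∩ CD ⟂ BA]
   → D = (12, 7)

D = (12, 7)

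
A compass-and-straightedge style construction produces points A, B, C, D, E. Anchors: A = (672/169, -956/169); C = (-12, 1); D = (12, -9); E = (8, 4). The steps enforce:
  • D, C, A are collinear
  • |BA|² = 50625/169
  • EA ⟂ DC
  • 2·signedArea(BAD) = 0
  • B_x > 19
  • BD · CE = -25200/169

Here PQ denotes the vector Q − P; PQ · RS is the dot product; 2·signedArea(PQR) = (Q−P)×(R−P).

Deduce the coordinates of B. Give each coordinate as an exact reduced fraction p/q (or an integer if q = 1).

B = (3372/169, -2081/169)

1. B_x = 3372/169  [2·signedArea(BAD) = 0 ∩ BD · CE = -25200/169]
2. B_y = -2081/169  [2·signedArea(BAD) = 0 ∩ BD · CE = -25200/169]
   → B = (3372/169, -2081/169)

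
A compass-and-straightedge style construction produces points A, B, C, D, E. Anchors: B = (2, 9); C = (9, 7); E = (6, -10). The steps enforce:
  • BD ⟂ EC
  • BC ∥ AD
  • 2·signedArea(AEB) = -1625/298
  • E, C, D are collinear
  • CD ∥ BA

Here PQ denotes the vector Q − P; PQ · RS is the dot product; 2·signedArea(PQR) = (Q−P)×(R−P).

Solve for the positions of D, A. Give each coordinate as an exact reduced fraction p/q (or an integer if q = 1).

A = (635/298, 2903/298)
D = (2721/298, 2307/298)

1. D_x = 2721/298  [E, C, D are collinear ∩ BD ⟂ EC]
2. D_y = 2307/298  [E, C, D are collinear ∩ BD ⟂ EC]
   → D = (2721/298, 2307/298)
3. A_x = 635/298  [BC ∥ AD ∩ CD ∥ BA]
4. A_y = 2903/298  [BC ∥ AD ∩ CD ∥ BA]
   → A = (635/298, 2903/298)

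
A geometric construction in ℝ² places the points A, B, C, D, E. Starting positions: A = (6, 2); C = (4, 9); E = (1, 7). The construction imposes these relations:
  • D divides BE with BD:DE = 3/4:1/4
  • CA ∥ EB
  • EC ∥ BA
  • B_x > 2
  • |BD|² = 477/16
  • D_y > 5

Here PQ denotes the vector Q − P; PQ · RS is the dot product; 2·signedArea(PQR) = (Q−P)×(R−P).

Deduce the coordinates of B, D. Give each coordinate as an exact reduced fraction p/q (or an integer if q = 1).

B = (3, 0)
D = (3/2, 21/4)

1. B_x = 3  [EC ∥ BA ∩ CA ∥ EB]
2. B_y = 0  [EC ∥ BA ∩ CA ∥ EB]
   → B = (3, 0)
3. D_x = 3/2  [D divides BE with BD:DE = 3/4:1/4]
4. D_y = 21/4  [D divides BE with BD:DE = 3/4:1/4]
   → D = (3/2, 21/4)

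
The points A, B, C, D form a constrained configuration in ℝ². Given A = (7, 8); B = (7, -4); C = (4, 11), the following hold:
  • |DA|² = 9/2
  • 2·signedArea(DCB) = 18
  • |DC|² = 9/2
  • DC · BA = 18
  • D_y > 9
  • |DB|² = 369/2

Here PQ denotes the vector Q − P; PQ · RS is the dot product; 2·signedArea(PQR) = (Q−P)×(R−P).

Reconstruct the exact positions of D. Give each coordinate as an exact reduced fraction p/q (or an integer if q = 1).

D = (11/2, 19/2)

1. D_x = 11/2  [2·signedArea(DCB) = 18 ∩ DC · BA = 18]
2. D_y = 19/2  [2·signedArea(DCB) = 18 ∩ DC · BA = 18]
   → D = (11/2, 19/2)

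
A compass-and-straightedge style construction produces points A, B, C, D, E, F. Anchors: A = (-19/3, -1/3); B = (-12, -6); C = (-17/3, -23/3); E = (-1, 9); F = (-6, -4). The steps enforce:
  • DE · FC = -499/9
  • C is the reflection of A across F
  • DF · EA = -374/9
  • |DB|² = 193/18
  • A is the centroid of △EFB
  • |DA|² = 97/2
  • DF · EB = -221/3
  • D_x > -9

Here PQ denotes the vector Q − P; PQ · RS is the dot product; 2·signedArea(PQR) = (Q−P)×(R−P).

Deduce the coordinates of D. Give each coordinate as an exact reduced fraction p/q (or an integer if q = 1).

D = (-53/6, -41/6)

1. D_x = -53/6  [DF · EA = -374/9 ∩ DF · EB = -221/3]
2. D_y = -41/6  [DF · EA = -374/9 ∩ DF · EB = -221/3]
   → D = (-53/6, -41/6)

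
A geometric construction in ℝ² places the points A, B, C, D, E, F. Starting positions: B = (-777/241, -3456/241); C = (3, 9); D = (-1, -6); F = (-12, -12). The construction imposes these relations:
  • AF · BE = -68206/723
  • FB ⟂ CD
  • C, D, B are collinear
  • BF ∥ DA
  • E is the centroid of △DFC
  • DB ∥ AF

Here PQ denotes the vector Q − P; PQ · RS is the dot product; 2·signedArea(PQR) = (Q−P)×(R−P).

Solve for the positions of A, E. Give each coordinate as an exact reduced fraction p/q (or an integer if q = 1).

1. A_x = -2356/241  [DB ∥ AF ∩ BF ∥ DA]
2. A_y = -882/241  [DB ∥ AF ∩ BF ∥ DA]
   → A = (-2356/241, -882/241)
3. E_x = -10/3  [E is the centroid of △DFC]
4. E_y = -3  [E is the centroid of △DFC]
   → E = (-10/3, -3)

A = (-2356/241, -882/241)
E = (-10/3, -3)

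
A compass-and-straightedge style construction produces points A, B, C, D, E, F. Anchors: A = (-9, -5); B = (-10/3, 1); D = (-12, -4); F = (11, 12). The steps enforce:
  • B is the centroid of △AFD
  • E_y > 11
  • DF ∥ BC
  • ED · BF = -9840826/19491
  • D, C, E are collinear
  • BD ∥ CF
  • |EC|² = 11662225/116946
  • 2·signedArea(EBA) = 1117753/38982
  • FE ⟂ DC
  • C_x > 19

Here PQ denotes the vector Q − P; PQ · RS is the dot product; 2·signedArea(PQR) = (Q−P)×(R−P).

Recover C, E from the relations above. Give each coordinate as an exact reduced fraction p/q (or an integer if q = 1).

1. C_x = 59/3  [BD ∥ CF ∩ DF ∥ BC]
2. C_y = 17  [BD ∥ CF ∩ DF ∥ BC]
   → C = (59/3, 17)
3. E_x = 147407/12994  [D, C, E are collinear ∩ FE ⟂ DC]
4. E_y = 149183/12994  [D, C, E are collinear ∩ FE ⟂ DC]
   → E = (147407/12994, 149183/12994)

C = (59/3, 17)
E = (147407/12994, 149183/12994)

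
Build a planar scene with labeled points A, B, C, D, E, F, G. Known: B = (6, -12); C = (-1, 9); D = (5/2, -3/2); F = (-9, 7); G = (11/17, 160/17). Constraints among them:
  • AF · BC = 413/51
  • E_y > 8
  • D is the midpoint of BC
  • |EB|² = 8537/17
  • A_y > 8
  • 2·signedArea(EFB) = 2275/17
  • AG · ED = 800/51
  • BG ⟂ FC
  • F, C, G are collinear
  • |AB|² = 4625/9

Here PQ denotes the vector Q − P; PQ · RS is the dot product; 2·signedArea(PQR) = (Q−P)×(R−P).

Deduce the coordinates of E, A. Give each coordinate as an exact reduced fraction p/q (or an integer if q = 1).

A = (-223/51, 416/51)
E = (-53/17, 144/17)

1. E_x = -53/17  [line 19·x + 15·y + -1153/17 = 0 ∩ |EB|² = 8537/17]
2. E_y = 144/17  [line 19·x + 15·y + -1153/17 = 0 ∩ |EB|² = 8537/17]
   → E = (-53/17, 144/17)
3. A_x = -223/51  [AG · ED = 800/51 ∩ AF · BC = 413/51]
4. A_y = 416/51  [AG · ED = 800/51 ∩ AF · BC = 413/51]
   → A = (-223/51, 416/51)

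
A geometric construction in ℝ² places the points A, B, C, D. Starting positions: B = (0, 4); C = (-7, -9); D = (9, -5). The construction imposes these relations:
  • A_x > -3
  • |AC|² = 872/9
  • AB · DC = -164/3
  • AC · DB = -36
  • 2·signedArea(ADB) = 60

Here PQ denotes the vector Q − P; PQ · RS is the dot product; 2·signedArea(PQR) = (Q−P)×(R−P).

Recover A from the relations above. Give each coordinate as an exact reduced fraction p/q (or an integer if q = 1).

A = (-7/3, -1/3)

1. A_x = -7/3  [2·signedArea(ADB) = 60 ∩ AC · DB = -36]
2. A_y = -1/3  [2·signedArea(ADB) = 60 ∩ AC · DB = -36]
   → A = (-7/3, -1/3)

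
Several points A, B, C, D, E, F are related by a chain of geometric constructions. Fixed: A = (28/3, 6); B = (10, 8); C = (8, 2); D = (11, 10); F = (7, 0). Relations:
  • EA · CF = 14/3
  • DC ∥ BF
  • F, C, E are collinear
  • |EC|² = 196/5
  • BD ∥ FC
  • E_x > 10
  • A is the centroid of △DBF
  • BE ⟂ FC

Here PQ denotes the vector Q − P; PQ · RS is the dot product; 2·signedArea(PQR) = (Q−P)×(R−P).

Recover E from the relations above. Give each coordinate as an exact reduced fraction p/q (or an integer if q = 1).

E = (54/5, 38/5)

1. E_x = 54/5  [F, C, E are collinear ∩ BE ⟂ FC]
2. E_y = 38/5  [F, C, E are collinear ∩ BE ⟂ FC]
   → E = (54/5, 38/5)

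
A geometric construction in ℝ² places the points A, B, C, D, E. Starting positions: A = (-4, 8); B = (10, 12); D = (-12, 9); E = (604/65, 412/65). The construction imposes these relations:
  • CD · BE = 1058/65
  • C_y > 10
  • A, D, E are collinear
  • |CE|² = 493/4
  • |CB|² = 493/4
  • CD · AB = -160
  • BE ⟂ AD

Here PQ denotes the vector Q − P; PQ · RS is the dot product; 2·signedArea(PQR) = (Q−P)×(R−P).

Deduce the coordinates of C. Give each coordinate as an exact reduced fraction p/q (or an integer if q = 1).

1. C_x = -1  [CD · BE = 1058/65 ∩ CD · AB = -160]
2. C_y = 21/2  [CD · BE = 1058/65 ∩ CD · AB = -160]
   → C = (-1, 21/2)

C = (-1, 21/2)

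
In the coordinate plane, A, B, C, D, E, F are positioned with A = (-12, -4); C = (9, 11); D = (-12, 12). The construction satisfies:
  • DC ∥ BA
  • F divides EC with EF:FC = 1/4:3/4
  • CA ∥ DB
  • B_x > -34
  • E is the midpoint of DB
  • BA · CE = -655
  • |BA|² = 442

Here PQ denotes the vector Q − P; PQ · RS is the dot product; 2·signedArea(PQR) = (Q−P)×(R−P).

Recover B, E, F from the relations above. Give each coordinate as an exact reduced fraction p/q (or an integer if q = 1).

B = (-33, -3)
E = (-45/2, 9/2)
F = (-117/8, 49/8)

1. B_x = -33  [DC ∥ BA ∩ CA ∥ DB]
2. B_y = -3  [DC ∥ BA ∩ CA ∥ DB]
   → B = (-33, -3)
3. E_x = -45/2  [E is the midpoint of DB]
4. E_y = 9/2  [E is the midpoint of DB]
   → E = (-45/2, 9/2)
5. F_x = -117/8  [F divides EC with EF:FC = 1/4:3/4]
6. F_y = 49/8  [F divides EC with EF:FC = 1/4:3/4]
   → F = (-117/8, 49/8)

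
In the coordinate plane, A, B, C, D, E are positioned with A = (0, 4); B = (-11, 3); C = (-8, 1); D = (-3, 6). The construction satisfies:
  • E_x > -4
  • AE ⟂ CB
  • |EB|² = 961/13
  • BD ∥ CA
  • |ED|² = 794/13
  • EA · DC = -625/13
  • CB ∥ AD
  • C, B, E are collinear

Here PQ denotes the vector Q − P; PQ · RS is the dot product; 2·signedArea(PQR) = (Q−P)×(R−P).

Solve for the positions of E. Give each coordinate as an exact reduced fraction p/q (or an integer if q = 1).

1. E_x = -50/13  [C, B, E are collinear ∩ AE ⟂ CB]
2. E_y = -23/13  [C, B, E are collinear ∩ AE ⟂ CB]
   → E = (-50/13, -23/13)

E = (-50/13, -23/13)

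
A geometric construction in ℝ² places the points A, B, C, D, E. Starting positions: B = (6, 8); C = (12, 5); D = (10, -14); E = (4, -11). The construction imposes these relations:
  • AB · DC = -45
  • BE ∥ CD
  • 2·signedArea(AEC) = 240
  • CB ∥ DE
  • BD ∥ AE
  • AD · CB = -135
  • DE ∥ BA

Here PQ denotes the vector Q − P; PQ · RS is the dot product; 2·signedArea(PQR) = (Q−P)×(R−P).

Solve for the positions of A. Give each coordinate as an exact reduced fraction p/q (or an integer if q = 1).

1. A_x = 0  [BD ∥ AE ∩ DE ∥ BA]
2. A_y = 11  [BD ∥ AE ∩ DE ∥ BA]
   → A = (0, 11)

A = (0, 11)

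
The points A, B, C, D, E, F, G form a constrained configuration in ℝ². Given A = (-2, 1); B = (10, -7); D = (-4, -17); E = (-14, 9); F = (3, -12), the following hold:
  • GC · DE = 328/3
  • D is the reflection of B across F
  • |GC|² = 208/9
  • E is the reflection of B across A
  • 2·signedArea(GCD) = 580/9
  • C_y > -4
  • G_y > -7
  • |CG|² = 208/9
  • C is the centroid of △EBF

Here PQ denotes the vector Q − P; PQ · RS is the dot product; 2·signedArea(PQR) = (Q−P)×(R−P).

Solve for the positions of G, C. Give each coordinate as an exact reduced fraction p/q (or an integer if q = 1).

1. C_x = -1/3  [C is the centroid of △EBF]
2. C_y = -10/3  [C is the centroid of △EBF]
   → C = (-1/3, -10/3)
3. G_x = 11/3  [2·signedArea(GCD) = 580/9 ∩ GC · DE = 328/3]
4. G_y = -6  [2·signedArea(GCD) = 580/9 ∩ GC · DE = 328/3]
   → G = (11/3, -6)

C = (-1/3, -10/3)
G = (11/3, -6)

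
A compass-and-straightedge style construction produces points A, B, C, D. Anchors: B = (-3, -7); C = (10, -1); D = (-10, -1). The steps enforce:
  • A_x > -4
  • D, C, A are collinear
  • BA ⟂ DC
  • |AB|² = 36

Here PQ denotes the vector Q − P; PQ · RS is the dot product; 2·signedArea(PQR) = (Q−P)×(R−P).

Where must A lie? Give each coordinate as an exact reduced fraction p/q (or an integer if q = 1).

A = (-3, -1)

1. A_x = -3  [D, C, A are collinear ∩ BA ⟂ DC]
2. A_y = -1  [D, C, A are collinear ∩ BA ⟂ DC]
   → A = (-3, -1)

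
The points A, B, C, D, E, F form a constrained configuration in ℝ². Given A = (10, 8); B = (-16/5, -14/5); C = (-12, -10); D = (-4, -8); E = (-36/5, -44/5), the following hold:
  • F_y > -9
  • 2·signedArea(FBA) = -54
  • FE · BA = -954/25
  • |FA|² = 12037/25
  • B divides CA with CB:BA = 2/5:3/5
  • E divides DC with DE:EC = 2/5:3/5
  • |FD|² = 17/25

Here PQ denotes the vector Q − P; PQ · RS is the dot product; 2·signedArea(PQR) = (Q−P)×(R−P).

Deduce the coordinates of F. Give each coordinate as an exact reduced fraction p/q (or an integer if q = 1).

F = (-24/5, -41/5)

1. F_x = -24/5  [2·signedArea(FBA) = -54 ∩ FE · BA = -954/25]
2. F_y = -41/5  [2·signedArea(FBA) = -54 ∩ FE · BA = -954/25]
   → F = (-24/5, -41/5)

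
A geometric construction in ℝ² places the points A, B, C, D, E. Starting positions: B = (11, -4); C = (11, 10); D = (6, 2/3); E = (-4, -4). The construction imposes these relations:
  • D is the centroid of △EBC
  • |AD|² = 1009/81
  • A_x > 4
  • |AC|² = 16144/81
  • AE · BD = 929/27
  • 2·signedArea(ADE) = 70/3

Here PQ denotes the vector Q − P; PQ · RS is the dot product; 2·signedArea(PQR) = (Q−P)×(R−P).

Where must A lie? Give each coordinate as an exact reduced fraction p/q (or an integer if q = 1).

A = (13/3, -22/9)

1. A_x = 13/3  [2·signedArea(ADE) = 70/3 ∩ AE · BD = 929/27]
2. A_y = -22/9  [2·signedArea(ADE) = 70/3 ∩ AE · BD = 929/27]
   → A = (13/3, -22/9)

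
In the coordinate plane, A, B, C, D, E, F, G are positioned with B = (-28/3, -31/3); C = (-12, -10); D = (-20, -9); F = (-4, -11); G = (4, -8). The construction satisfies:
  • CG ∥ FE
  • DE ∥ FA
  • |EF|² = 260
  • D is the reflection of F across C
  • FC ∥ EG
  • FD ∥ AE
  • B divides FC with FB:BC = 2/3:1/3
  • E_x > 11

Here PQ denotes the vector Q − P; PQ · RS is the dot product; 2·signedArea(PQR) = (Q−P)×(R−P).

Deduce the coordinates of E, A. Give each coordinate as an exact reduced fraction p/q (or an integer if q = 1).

A = (28, -11)
E = (12, -9)

1. E_x = 12  [FC ∥ EG ∩ CG ∥ FE]
2. E_y = -9  [FC ∥ EG ∩ CG ∥ FE]
   → E = (12, -9)
3. A_x = 28  [FD ∥ AE ∩ DE ∥ FA]
4. A_y = -11  [FD ∥ AE ∩ DE ∥ FA]
   → A = (28, -11)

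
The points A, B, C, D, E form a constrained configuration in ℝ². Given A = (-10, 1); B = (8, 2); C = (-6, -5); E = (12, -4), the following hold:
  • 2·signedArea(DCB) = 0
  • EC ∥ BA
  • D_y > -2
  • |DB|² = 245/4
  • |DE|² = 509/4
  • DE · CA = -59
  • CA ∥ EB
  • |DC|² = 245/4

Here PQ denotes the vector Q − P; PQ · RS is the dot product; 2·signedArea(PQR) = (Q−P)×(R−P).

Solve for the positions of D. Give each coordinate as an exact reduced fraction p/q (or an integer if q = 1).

1. D_x = 1  [2·signedArea(DCB) = 0 ∩ DE · CA = -59]
2. D_y = -3/2  [2·signedArea(DCB) = 0 ∩ DE · CA = -59]
   → D = (1, -3/2)

D = (1, -3/2)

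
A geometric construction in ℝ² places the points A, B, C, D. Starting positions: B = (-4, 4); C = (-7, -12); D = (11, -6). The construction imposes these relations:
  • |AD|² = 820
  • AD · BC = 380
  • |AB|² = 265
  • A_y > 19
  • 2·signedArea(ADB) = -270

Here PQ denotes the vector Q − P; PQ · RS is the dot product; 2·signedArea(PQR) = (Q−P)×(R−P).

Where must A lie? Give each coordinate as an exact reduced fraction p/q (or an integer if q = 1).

A = (-1, 20)

1. A_x = -1  [AD · BC = 380 ∩ 2·signedArea(ADB) = -270]
2. A_y = 20  [AD · BC = 380 ∩ 2·signedArea(ADB) = -270]
   → A = (-1, 20)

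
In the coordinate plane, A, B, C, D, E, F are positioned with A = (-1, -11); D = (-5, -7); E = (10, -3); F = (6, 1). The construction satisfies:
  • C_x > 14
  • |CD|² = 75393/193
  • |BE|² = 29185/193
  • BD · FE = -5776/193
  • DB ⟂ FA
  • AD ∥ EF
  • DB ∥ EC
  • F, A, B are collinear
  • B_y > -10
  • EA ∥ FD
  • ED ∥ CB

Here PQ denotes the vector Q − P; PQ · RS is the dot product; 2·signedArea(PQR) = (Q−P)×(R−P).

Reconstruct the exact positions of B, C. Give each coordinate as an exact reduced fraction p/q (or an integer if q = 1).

1. B_x = -53/193  [F, A, B are collinear ∩ DB ⟂ FA]
2. B_y = -1883/193  [F, A, B are collinear ∩ DB ⟂ FA]
   → B = (-53/193, -1883/193)
3. C_x = 2842/193  [ED ∥ CB ∩ DB ∥ EC]
4. C_y = -1111/193  [ED ∥ CB ∩ DB ∥ EC]
   → C = (2842/193, -1111/193)

B = (-53/193, -1883/193)
C = (2842/193, -1111/193)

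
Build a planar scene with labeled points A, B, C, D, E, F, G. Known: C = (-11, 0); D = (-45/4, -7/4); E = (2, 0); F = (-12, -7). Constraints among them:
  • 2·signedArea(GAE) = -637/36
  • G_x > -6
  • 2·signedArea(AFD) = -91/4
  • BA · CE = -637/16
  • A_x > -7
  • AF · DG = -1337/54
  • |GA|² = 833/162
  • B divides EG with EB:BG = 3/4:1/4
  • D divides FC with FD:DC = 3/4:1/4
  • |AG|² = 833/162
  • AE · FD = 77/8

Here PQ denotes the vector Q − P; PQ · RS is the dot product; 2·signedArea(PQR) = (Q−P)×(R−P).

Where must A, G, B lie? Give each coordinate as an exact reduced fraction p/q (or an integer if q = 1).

A = (-27/4, -7/12)
B = (-59/16, -91/48)
G = (-67/12, -91/36)

1. A_x = -27/4  [2·signedArea(AFD) = -91/4 ∩ AE · FD = 77/8]
2. A_y = -7/12  [2·signedArea(AFD) = -91/4 ∩ AE · FD = 77/8]
   → A = (-27/4, -7/12)
3. G_x = -67/12  [2·signedArea(GAE) = -637/36 ∩ AF · DG = -1337/54]
4. G_y = -91/36  [2·signedArea(GAE) = -637/36 ∩ AF · DG = -1337/54]
   → G = (-67/12, -91/36)
5. B_x = -59/16  [B divides EG with EB:BG = 3/4:1/4]
6. B_y = -91/48  [B divides EG with EB:BG = 3/4:1/4]
   → B = (-59/16, -91/48)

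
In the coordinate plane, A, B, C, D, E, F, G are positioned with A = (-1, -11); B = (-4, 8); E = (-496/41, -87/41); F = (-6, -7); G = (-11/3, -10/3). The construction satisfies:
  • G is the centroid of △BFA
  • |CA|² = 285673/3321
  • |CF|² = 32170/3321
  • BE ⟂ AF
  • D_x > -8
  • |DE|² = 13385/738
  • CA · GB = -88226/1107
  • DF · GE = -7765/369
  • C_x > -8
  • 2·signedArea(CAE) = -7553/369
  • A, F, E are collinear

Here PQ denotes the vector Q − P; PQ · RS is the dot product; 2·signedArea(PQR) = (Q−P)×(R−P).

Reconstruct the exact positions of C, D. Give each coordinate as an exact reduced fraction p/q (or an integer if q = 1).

1. C_x = -2677/369  [2·signedArea(CAE) = -7553/369 ∩ CA · GB = -88226/1107]
2. C_y = -1532/369  [2·signedArea(CAE) = -7553/369 ∩ CA · GB = -88226/1107]
   → C = (-2677/369, -1532/369)
3. D_x = -1939/246  [line 1037/123·x + -149/123·y + 23302/369 = 0 ∩ |DE|² = 13385/738]
4. D_y = -671/246  [line 1037/123·x + -149/123·y + 23302/369 = 0 ∩ |DE|² = 13385/738]
   → D = (-1939/246, -671/246)

C = (-2677/369, -1532/369)
D = (-1939/246, -671/246)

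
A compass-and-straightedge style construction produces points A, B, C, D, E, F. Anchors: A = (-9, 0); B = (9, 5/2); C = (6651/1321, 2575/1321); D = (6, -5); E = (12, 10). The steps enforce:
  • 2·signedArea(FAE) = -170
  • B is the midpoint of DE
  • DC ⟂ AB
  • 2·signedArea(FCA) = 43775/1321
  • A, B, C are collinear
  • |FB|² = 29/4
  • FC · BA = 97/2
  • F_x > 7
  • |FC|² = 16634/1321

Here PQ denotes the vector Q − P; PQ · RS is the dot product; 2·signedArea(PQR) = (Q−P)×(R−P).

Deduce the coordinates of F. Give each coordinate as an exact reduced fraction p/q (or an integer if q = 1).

1. F_x = 8  [FC · BA = 97/2 ∩ 2·signedArea(FCA) = 43775/1321]
2. F_y = 0  [FC · BA = 97/2 ∩ 2·signedArea(FCA) = 43775/1321]
   → F = (8, 0)

F = (8, 0)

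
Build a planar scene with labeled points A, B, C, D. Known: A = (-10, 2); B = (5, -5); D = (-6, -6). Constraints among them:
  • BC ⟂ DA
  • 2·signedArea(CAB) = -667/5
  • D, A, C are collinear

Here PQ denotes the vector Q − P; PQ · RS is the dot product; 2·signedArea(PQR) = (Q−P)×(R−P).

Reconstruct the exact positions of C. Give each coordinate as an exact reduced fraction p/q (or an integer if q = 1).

1. C_x = -21/5  [D, A, C are collinear ∩ BC ⟂ DA]
2. C_y = -48/5  [D, A, C are collinear ∩ BC ⟂ DA]
   → C = (-21/5, -48/5)

C = (-21/5, -48/5)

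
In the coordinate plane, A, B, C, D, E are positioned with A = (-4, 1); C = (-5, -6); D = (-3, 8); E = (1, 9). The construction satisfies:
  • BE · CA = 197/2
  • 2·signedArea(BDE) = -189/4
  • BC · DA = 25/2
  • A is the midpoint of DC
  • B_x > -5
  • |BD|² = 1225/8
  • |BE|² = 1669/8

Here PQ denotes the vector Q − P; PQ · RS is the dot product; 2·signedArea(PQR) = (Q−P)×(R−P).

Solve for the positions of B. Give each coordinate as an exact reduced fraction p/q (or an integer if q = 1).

B = (-19/4, -17/4)

1. B_x = -19/4  [BC · DA = 25/2 ∩ 2·signedArea(BDE) = -189/4]
2. B_y = -17/4  [BC · DA = 25/2 ∩ 2·signedArea(BDE) = -189/4]
   → B = (-19/4, -17/4)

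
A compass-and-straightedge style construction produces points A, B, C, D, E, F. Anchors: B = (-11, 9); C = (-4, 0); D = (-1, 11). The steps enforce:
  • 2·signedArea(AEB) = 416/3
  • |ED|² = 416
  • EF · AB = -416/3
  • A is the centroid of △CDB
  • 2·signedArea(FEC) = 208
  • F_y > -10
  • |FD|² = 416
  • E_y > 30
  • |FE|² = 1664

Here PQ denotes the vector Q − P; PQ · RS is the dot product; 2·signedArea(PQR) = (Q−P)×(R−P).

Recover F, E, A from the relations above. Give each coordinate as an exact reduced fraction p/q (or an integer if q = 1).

A = (-16/3, 20/3)
E = (-5, 31)
F = (3, -9)

1. A_x = -16/3  [A is the centroid of △CDB]
2. A_y = 20/3  [A is the centroid of △CDB]
   → A = (-16/3, 20/3)
3. E_x = -5  [line 7/3·x + 17/3·y + -164 = 0 ∩ |ED|² = 416]
4. E_y = 31  [line 7/3·x + 17/3·y + -164 = 0 ∩ |ED|² = 416]
   → E = (-5, 31)
5. F_x = 3  [2·signedArea(FEC) = 208 ∩ EF · AB = -416/3]
6. F_y = -9  [2·signedArea(FEC) = 208 ∩ EF · AB = -416/3]
   → F = (3, -9)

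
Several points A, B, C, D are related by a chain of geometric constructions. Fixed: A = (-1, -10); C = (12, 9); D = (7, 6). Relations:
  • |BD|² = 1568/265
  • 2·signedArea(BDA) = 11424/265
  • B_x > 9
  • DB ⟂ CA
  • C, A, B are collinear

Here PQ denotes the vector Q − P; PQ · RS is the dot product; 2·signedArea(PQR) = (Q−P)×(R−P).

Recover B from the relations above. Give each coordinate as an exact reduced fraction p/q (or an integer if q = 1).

B = (2387/265, 1226/265)

1. B_x = 2387/265  [C, A, B are collinear ∩ DB ⟂ CA]
2. B_y = 1226/265  [C, A, B are collinear ∩ DB ⟂ CA]
   → B = (2387/265, 1226/265)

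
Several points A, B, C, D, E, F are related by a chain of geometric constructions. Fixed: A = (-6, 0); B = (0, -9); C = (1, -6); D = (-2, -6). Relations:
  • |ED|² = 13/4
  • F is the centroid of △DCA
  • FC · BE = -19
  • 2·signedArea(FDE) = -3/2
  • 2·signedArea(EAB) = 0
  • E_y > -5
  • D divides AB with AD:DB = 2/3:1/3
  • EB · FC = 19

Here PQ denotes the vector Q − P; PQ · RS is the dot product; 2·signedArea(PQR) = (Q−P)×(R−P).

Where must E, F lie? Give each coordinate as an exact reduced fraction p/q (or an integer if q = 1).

1. E_x = -3  [line 9·x + 6·y + 54 = 0 ∩ |ED|² = 13/4]
2. E_y = -9/2  [line 9·x + 6·y + 54 = 0 ∩ |ED|² = 13/4]
   → E = (-3, -9/2)
3. F_x = -7/3  [F is the centroid of △DCA]
4. F_y = -4  [F is the centroid of △DCA]
   → F = (-7/3, -4)

E = (-3, -9/2)
F = (-7/3, -4)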